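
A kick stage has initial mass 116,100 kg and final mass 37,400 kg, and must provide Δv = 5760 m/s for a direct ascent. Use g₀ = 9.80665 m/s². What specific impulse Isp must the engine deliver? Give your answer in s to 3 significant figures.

Isp ≈ 519 s

ln(m₀/m_f) = ln(116100/37400) = ln(3.104) = 1.1328.
By the Tsiolkovsky rocket equation, v_e = Δv / ln(m₀/m_f) = 5760 / 1.1328 = 5084.8 m/s.
Isp = v_e / g₀ = 5084.8 / 9.80665 = 518.5 s.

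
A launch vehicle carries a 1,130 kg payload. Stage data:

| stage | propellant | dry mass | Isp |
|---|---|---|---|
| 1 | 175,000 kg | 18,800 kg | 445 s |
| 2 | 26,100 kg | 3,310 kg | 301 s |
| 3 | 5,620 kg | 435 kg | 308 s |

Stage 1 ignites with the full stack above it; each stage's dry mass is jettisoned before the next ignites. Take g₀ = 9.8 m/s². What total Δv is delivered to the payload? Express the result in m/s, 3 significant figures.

Ignition mass of stage 1 = 175,000+18,800 + 26,100+3,310 + 5,620+435 + 1,130 = 230,395 kg.
Stage 1: m₀ = 230,395 kg, m_f = 230,395 − 175,000 = 55,395 kg; Δv = 445×9.8×ln(4.159) = 4361.0×1.4253 ≈ 6216 m/s.
Stage 2: m₀ = 36,595 kg, m_f = 36,595 − 26,100 = 10,495 kg; Δv = 301×9.8×ln(3.487) = 2949.8×1.2490 ≈ 3684 m/s.
Stage 3: m₀ = 7,185 kg, m_f = 7,185 − 5,620 = 1,565 kg; Δv = 308×9.8×ln(4.591) = 3018.4×1.5241 ≈ 4600 m/s.
Total Δv = 6216 + 3684 + 4600 = 14500 m/s.

Δv ≈ 14500 m/s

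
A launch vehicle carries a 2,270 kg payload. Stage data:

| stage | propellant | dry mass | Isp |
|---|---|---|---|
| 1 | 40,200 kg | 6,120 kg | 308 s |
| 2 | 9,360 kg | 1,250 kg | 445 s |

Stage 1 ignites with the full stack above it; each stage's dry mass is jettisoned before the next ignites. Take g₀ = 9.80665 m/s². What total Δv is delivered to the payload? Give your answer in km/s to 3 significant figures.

Ignition mass of stage 1 = 40,200+6,120 + 9,360+1,250 + 2,270 = 59,200 kg.
Stage 1: m₀ = 59,200 kg, m_f = 59,200 − 40,200 = 19,000 kg; Δv = 308×9.80665×ln(3.116) = 3020.4×1.1365 ≈ 3433 m/s.
Stage 2: m₀ = 12,880 kg, m_f = 12,880 − 9,360 = 3,520 kg; Δv = 445×9.80665×ln(3.659) = 4364.0×1.2972 ≈ 5661 m/s.
Total Δv = 3433 + 5661 = 9094 m/s.

Δv ≈ 9.09 km/s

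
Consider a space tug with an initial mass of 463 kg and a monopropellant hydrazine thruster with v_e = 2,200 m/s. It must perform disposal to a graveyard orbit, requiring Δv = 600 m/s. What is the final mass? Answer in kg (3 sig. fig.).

Rocket equation: m₀/m_f = exp(Δv / v_e) = exp(600 / 2200.0) = exp(0.2727) = 1.3135.
m_f = m₀ / 1.3135 = 463 / 1.3135 = 352.493 kg.

final mass ≈ 352 kg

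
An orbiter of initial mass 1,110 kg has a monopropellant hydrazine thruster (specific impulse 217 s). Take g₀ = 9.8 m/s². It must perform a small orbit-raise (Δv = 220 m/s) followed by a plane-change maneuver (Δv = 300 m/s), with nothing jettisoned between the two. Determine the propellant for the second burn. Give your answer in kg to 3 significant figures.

v_e = Isp · g₀ = 217 × 9.8 = 2126.6 m/s.
After the first burn: m = 1110 × exp(−220/2126.6) = 1110 × 0.90172 = 1,000.91 kg.
After the second burn: m = 1,000.91 × exp(−300/2126.6) = 1,000.91 × 0.86843 = 869.22 kg.
Second-burn propellant = 1,000.91 − 869.22 = 131.69 kg.

propellant for the second burn ≈ 132 kg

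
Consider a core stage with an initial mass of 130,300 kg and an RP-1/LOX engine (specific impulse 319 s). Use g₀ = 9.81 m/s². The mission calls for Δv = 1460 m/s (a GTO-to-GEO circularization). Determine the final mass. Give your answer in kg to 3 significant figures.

v_e = Isp · g₀ = 319 × 9.81 = 3129.4 m/s.
m₀/m_f = exp(Δv / v_e) = exp(1460 / 3129.4) = exp(0.4665) = 1.5945.
m_f = m₀ / 1.5945 = 130,300 / 1.5945 = 81,718.4 kg.

final mass ≈ 81700 kg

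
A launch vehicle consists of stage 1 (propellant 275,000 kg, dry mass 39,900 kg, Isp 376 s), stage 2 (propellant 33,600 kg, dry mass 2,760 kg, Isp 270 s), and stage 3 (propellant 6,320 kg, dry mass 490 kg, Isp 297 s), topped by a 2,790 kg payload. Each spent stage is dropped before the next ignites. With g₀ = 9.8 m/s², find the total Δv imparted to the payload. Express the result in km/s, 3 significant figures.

Ignition mass of stage 1 = 275,000+39,900 + 33,600+2,760 + 6,320+490 + 2,790 = 360,860 kg.
Stage 1: m₀ = 360,860 kg, m_f = 360,860 − 275,000 = 85,860 kg; Δv = 376×9.8×ln(4.203) = 3684.8×1.4358 ≈ 5291 m/s.
Stage 2: m₀ = 45,960 kg, m_f = 45,960 − 33,600 = 12,360 kg; Δv = 270×9.8×ln(3.718) = 2646.0×1.3133 ≈ 3475 m/s.
Stage 3: m₀ = 9,600 kg, m_f = 9,600 − 6,320 = 3,280 kg; Δv = 297×9.8×ln(2.927) = 2910.6×1.0739 ≈ 3126 m/s.
Total Δv = 5291 + 3475 + 3126 = 11892 m/s.

Δv ≈ 11.9 km/s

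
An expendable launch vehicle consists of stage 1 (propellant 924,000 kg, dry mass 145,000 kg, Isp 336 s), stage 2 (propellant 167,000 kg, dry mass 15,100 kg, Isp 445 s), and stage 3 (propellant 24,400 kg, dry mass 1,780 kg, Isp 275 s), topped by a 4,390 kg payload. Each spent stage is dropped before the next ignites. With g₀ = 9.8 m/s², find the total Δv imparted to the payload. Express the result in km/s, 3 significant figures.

Ignition mass of stage 1 = 924,000+145,000 + 167,000+15,100 + 24,400+1,780 + 4,390 = 1,281,670 kg.
Stage 1: m₀ = 1,281,670 kg, m_f = 1,281,670 − 924,000 = 357,670 kg; Δv = 336×9.8×ln(3.583) = 3292.8×1.2763 ≈ 4203 m/s.
Stage 2: m₀ = 212,670 kg, m_f = 212,670 − 167,000 = 45,670 kg; Δv = 445×9.8×ln(4.657) = 4361.0×1.5383 ≈ 6709 m/s.
Stage 3: m₀ = 30,570 kg, m_f = 30,570 − 24,400 = 6,170 kg; Δv = 275×9.8×ln(4.955) = 2695.0×1.6003 ≈ 4313 m/s.
Total Δv = 4203 + 6709 + 4313 = 15225 m/s.

Δv ≈ 15.2 km/s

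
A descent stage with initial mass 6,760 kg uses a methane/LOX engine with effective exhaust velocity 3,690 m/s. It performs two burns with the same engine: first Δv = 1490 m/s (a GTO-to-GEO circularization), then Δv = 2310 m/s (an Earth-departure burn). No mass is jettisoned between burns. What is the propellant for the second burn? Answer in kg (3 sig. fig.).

After the first burn: m = 6760 × exp(−1490/3690.0) = 6760 × 0.66778 = 4,514.19 kg.
After the second burn: m = 4,514.19 × exp(−2310/3690.0) = 4,514.19 × 0.53472 = 2,413.83 kg.
Second-burn propellant = 4,514.19 − 2,413.83 = 2,100.36 kg.

propellant for the second burn ≈ 2100 kg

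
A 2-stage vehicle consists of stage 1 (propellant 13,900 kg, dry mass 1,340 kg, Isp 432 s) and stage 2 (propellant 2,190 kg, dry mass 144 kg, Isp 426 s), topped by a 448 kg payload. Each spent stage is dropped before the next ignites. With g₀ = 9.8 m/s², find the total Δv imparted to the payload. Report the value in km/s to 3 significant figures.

Ignition mass of stage 1 = 13,900+1,340 + 2,190+144 + 448 = 18,022 kg.
Stage 1: m₀ = 18,022 kg, m_f = 18,022 − 13,900 = 4,122 kg; Δv = 432×9.8×ln(4.372) = 4233.6×1.4753 ≈ 6246 m/s.
Stage 2: m₀ = 2,782 kg, m_f = 2,782 − 2,190 = 592 kg; Δv = 426×9.8×ln(4.699) = 4174.8×1.5474 ≈ 6460 m/s.
Total Δv = 6246 + 6460 = 12706 m/s.

Δv ≈ 12.7 km/s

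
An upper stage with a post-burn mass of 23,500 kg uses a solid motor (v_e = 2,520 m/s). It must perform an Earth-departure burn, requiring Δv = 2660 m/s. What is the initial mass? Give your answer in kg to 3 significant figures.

m₀/m_f = exp(Δv / v_e) = exp(2660 / 2520.0) = exp(1.0556) = 2.8736.
m₀ = m_f × 2.8736 = 23,500 × 2.8736 = 67,529.6 kg.

initial mass ≈ 67500 kg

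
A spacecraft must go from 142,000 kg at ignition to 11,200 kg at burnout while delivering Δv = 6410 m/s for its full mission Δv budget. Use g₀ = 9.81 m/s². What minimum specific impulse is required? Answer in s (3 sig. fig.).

Isp ≈ 257 s

ln(m₀/m_f) = ln(142000/11200) = ln(12.68) = 2.5399.
Rocket equation: v_e = Δv / ln(m₀/m_f) = 6410 / 2.5399 = 2523.7 m/s.
Isp = v_e / g₀ = 2523.7 / 9.81 = 257.3 s.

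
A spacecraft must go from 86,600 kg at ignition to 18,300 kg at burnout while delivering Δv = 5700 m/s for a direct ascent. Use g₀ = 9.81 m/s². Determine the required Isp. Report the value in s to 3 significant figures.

Isp ≈ 374 s

ln(m₀/m_f) = ln(86600/18300) = ln(4.732) = 1.5544.
v_e = Δv / ln(m₀/m_f) = 5700 / 1.5544 = 3667.0 m/s.
Isp = v_e / g₀ = 3667.0 / 9.81 = 373.8 s.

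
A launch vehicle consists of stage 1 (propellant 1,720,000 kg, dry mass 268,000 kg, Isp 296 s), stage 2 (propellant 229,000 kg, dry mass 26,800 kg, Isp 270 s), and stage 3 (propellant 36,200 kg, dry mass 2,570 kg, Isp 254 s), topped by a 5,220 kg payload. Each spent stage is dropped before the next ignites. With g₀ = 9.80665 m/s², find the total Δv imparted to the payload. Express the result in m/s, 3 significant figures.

Δv ≈ 12200 m/s

Ignition mass of stage 1 = 1,720,000+268,000 + 229,000+26,800 + 36,200+2,570 + 5,220 = 2,287,790 kg.
Stage 1: m₀ = 2,287,790 kg, m_f = 2,287,790 − 1,720,000 = 567,790 kg; Δv = 296×9.80665×ln(4.029) = 2902.8×1.3936 ≈ 4045 m/s.
Stage 2: m₀ = 299,790 kg, m_f = 299,790 − 229,000 = 70,790 kg; Δv = 270×9.80665×ln(4.235) = 2647.8×1.4434 ≈ 3822 m/s.
Stage 3: m₀ = 43,990 kg, m_f = 43,990 − 36,200 = 7,790 kg; Δv = 254×9.80665×ln(5.647) = 2490.9×1.7311 ≈ 4312 m/s.
Total Δv = 4045 + 3822 + 4312 = 12179 m/s.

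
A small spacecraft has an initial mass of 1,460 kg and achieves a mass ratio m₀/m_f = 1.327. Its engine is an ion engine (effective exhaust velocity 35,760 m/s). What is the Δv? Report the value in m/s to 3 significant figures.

Rocket equation: Δv = v_e · ln(1.327) = 35760.0 × 0.2829 ≈ 10117.2 m/s.

Δv ≈ 10100 m/s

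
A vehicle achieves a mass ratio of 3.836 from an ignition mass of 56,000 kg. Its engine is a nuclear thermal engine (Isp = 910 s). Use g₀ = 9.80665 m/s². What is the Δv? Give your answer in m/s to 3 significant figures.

v_e = Isp · g₀ = 910 × 9.80665 = 8924.1 m/s.
Using Δv = v_e ln(m₀/m_f): Δv = v_e · ln(3.836) = 8924.1 × 1.3444 ≈ 11997.8 m/s.

Δv ≈ 12000 m/s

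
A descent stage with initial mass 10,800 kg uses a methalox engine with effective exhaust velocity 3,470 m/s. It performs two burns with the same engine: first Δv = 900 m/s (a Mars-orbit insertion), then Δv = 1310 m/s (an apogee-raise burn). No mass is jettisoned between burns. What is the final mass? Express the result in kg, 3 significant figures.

After the first burn: m = 10800 × exp(−900/3470.0) = 10800 × 0.77154 = 8,332.63 kg.
After the second burn: m = 8,332.63 × exp(−1310/3470.0) = 8,332.63 × 0.68556 = 5,712.52 kg.

final mass ≈ 5710 kg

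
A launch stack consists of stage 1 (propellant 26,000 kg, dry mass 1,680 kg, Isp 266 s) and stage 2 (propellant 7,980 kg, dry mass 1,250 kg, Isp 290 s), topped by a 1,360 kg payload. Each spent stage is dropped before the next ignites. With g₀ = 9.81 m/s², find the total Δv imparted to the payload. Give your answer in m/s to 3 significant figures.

Ignition mass of stage 1 = 26,000+1,680 + 7,980+1,250 + 1,360 = 38,270 kg.
Stage 1: m₀ = 38,270 kg, m_f = 38,270 − 26,000 = 12,270 kg; Δv = 266×9.81×ln(3.119) = 2609.5×1.1375 ≈ 2968 m/s.
Stage 2: m₀ = 10,590 kg, m_f = 10,590 − 7,980 = 2,610 kg; Δv = 290×9.81×ln(4.057) = 2844.9×1.4006 ≈ 3984 m/s.
Total Δv = 2968 + 3984 = 6952 m/s.

Δv ≈ 6950 m/s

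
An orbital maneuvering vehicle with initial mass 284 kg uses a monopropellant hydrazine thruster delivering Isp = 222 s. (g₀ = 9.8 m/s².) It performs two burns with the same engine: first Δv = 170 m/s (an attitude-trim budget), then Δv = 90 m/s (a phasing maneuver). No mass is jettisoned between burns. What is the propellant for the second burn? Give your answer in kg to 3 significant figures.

v_e = Isp · g₀ = 222 × 9.8 = 2175.6 m/s.
After the first burn: m = 284 × exp(−170/2175.6) = 284 × 0.92484 = 262.655 kg.
After the second burn: m = 262.655 × exp(−90/2175.6) = 262.655 × 0.95948 = 252.012 kg.
Second-burn propellant = 262.655 − 252.012 = 10.643 kg.

propellant for the second burn ≈ 10.6 kg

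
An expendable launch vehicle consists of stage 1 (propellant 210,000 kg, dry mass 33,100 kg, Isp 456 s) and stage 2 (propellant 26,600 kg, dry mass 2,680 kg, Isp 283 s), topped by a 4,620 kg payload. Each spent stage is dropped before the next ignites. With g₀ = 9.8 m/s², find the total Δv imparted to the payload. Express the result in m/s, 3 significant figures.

Ignition mass of stage 1 = 210,000+33,100 + 26,600+2,680 + 4,620 = 277,000 kg.
Stage 1: m₀ = 277,000 kg, m_f = 277,000 − 210,000 = 67,000 kg; Δv = 456×9.8×ln(4.134) = 4468.8×1.4193 ≈ 6343 m/s.
Stage 2: m₀ = 33,900 kg, m_f = 33,900 − 26,600 = 7,300 kg; Δv = 283×9.8×ln(4.644) = 2773.4×1.5355 ≈ 4259 m/s.
Total Δv = 6343 + 4259 = 10602 m/s.

Δv ≈ 10600 m/s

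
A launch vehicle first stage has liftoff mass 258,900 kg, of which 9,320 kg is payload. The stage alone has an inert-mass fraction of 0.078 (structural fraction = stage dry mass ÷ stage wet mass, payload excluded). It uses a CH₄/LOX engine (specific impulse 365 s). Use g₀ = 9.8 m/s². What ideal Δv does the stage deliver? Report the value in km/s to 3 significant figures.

Stage wet mass = m₀ − payload = 258,900 − 9,320 = 249,580 kg.
Stage dry mass = ε × stage wet mass = 0.078 × 249,580 = 19,467.2 kg.
Burnout mass m_f = stage dry + payload = 19,467.2 + 9,320 = 28,787.2 kg.
v_e = Isp · g₀ = 365 × 9.8 = 3577.0 m/s.
Δv = v_e · ln(258,900/28,787.2) = 3577.0 × ln(8.994) = 3577.0 × 2.1965 ≈ 7857 m/s.

Δv ≈ 7.86 km/s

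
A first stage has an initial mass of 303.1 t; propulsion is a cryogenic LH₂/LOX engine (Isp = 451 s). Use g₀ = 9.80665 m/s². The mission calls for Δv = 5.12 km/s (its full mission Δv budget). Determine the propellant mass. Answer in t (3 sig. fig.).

v_e = Isp · g₀ = 451 × 9.80665 = 4422.8 m/s.
m₀/m_f = exp(Δv / v_e) = exp(5120 / 4422.8) = exp(1.1576) = 3.1824.
m_f = 303.1 / 3.1824 = 95.2426 t, so propellant = m₀ − m_f = 303.1 − 95.2426 = 207.8574 t.

propellant mass ≈ 208 t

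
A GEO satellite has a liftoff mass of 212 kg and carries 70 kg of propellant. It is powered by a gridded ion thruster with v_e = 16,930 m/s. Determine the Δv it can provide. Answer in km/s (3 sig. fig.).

m_f = m₀ − m_prop = 212 − 70 = 142 kg.
From the ideal rocket equation, Δv = v_e · ln(m₀/m_f) = 16930.0 × ln(1.493) = 16930.0 × 0.4008 ≈ 6784.9 m/s.

Δv ≈ 6.78 km/s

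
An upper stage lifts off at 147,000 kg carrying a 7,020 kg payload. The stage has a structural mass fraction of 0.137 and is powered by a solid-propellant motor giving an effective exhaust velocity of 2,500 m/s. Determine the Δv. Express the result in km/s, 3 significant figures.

Stage wet mass = m₀ − payload = 147,000 − 7,020 = 139,980 kg.
Stage dry mass = ε × stage wet mass = 0.137 × 139,980 = 19,177.3 kg.
Burnout mass m_f = stage dry + payload = 19,177.3 + 7,020 = 26,197.3 kg.
By the Tsiolkovsky rocket equation, Δv = v_e · ln(147,000/26,197.3) = 2500.0 × ln(5.611) = 2500.0 × 1.7248 ≈ 4312 m/s.

Δv ≈ 4.31 km/s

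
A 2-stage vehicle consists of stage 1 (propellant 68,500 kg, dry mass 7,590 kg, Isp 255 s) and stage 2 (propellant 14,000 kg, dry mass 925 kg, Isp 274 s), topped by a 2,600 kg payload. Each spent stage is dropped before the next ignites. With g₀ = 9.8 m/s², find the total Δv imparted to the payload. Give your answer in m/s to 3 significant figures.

Δv ≈ 7590 m/s

Ignition mass of stage 1 = 68,500+7,590 + 14,000+925 + 2,600 = 93,615 kg.
Stage 1: m₀ = 93,615 kg, m_f = 93,615 − 68,500 = 25,115 kg; Δv = 255×9.8×ln(3.727) = 2499.0×1.3157 ≈ 3288 m/s.
Stage 2: m₀ = 17,525 kg, m_f = 17,525 − 14,000 = 3,525 kg; Δv = 274×9.8×ln(4.972) = 2685.2×1.6037 ≈ 4306 m/s.
Total Δv = 3288 + 4306 = 7594 m/s.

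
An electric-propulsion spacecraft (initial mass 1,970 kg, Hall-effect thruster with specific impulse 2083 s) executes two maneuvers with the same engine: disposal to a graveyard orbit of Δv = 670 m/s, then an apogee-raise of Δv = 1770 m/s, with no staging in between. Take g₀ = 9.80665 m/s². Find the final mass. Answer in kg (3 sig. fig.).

v_e = Isp · g₀ = 2083 × 9.80665 = 20427.3 m/s.
After the first burn: m = 1970 × exp(−670/20427.3) = 1970 × 0.96773 = 1,906.43 kg.
After the second burn: m = 1,906.43 × exp(−1770/20427.3) = 1,906.43 × 0.91700 = 1,748.2 kg.

final mass ≈ 1750 kg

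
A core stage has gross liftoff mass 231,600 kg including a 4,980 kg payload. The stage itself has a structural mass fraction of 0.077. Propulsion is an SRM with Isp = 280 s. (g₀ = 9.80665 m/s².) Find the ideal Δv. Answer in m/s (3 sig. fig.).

Δv ≈ 6410 m/s

Stage wet mass = m₀ − payload = 231,600 − 4,980 = 226,620 kg.
Stage dry mass = ε × stage wet mass = 0.077 × 226,620 = 17,449.7 kg.
Burnout mass m_f = stage dry + payload = 17,449.7 + 4,980 = 22,429.7 kg.
v_e = Isp · g₀ = 280 × 9.80665 = 2745.9 m/s.
From the ideal rocket equation, Δv = v_e · ln(231,600/22,429.7) = 2745.9 × ln(10.33) = 2745.9 × 2.3346 ≈ 6411 m/s.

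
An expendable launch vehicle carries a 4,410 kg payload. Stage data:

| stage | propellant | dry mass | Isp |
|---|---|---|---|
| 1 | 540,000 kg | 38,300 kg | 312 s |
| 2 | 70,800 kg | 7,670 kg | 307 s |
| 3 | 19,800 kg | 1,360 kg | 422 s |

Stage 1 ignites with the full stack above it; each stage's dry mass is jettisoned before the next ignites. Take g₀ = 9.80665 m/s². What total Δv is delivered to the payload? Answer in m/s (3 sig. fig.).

Δv ≈ 14400 m/s

Ignition mass of stage 1 = 540,000+38,300 + 70,800+7,670 + 19,800+1,360 + 4,410 = 682,340 kg.
Stage 1: m₀ = 682,340 kg, m_f = 682,340 − 540,000 = 142,340 kg; Δv = 312×9.80665×ln(4.794) = 3059.7×1.5673 ≈ 4795 m/s.
Stage 2: m₀ = 104,040 kg, m_f = 104,040 − 70,800 = 33,240 kg; Δv = 307×9.80665×ln(3.13) = 3010.6×1.1410 ≈ 3435 m/s.
Stage 3: m₀ = 25,570 kg, m_f = 25,570 − 19,800 = 5,770 kg; Δv = 422×9.80665×ln(4.432) = 4138.4×1.4887 ≈ 6161 m/s.
Total Δv = 4795 + 3435 + 6161 = 14391 m/s.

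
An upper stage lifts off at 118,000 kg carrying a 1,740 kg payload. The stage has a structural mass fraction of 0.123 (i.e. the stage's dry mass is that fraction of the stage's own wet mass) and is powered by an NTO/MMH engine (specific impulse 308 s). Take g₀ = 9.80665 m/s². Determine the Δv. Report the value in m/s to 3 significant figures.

Stage wet mass = m₀ − payload = 118,000 − 1,740 = 116,260 kg.
Stage dry mass = ε × stage wet mass = 0.123 × 116,260 = 14,300 kg.
Burnout mass m_f = stage dry + payload = 14,300 + 1,740 = 16,040 kg.
v_e = Isp · g₀ = 308 × 9.80665 = 3020.4 m/s.
Δv = v_e · ln(118,000/16,040) = 3020.4 × ln(7.357) = 3020.4 × 1.9956 ≈ 6028 m/s.

Δv ≈ 6030 m/s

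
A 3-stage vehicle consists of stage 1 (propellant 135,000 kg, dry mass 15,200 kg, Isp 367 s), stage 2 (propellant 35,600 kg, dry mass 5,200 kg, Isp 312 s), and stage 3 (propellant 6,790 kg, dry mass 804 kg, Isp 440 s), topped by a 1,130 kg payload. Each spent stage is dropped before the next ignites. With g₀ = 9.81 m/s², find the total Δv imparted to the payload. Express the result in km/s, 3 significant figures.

Ignition mass of stage 1 = 135,000+15,200 + 35,600+5,200 + 6,790+804 + 1,130 = 199,724 kg.
Stage 1: m₀ = 199,724 kg, m_f = 199,724 − 135,000 = 64,724 kg; Δv = 367×9.81×ln(3.086) = 3600.3×1.1268 ≈ 4057 m/s.
Stage 2: m₀ = 49,524 kg, m_f = 49,524 − 35,600 = 13,924 kg; Δv = 312×9.81×ln(3.557) = 3060.7×1.2688 ≈ 3884 m/s.
Stage 3: m₀ = 8,724 kg, m_f = 8,724 − 6,790 = 1,934 kg; Δv = 440×9.81×ln(4.511) = 4316.4×1.5065 ≈ 6503 m/s.
Total Δv = 4057 + 3884 + 6503 = 14444 m/s.

Δv ≈ 14.4 km/s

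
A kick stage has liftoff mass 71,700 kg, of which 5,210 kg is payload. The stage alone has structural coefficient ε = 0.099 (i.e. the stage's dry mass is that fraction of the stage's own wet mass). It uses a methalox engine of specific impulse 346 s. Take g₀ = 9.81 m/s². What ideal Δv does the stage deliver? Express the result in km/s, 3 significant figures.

Stage wet mass = m₀ − payload = 71,700 − 5,210 = 66,490 kg.
Stage dry mass = ε × stage wet mass = 0.099 × 66,490 = 6,582.51 kg.
Burnout mass m_f = stage dry + payload = 6,582.51 + 5,210 = 11,792.51 kg.
v_e = Isp · g₀ = 346 × 9.81 = 3394.3 m/s.
Δv = v_e · ln(71,700/11,792.51) = 3394.3 × ln(6.08) = 3394.3 × 1.8050 ≈ 6127 m/s.

Δv ≈ 6.13 km/s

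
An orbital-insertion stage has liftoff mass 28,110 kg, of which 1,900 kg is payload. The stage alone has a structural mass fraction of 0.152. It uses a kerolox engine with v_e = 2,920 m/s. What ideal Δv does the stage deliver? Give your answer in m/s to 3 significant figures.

Stage wet mass = m₀ − payload = 28,110 − 1,900 = 26,210 kg.
Stage dry mass = ε × stage wet mass = 0.152 × 26,210 = 3,983.92 kg.
Burnout mass m_f = stage dry + payload = 3,983.92 + 1,900 = 5,883.92 kg.
By the Tsiolkovsky rocket equation, Δv = v_e · ln(28,110/5,883.92) = 2920.0 × ln(4.777) = 2920.0 × 1.5639 ≈ 4567 m/s.

Δv ≈ 4570 m/s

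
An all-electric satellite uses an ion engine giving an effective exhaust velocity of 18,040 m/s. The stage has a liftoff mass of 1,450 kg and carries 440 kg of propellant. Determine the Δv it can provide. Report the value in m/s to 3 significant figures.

Δv ≈ 6520 m/s

m_f = m₀ − m_prop = 1,450 − 440 = 1,010 kg.
Δv = v_e · ln(m₀/m_f) = 18040.0 × ln(1.436) = 18040.0 × 0.3616 ≈ 6523.5 m/s.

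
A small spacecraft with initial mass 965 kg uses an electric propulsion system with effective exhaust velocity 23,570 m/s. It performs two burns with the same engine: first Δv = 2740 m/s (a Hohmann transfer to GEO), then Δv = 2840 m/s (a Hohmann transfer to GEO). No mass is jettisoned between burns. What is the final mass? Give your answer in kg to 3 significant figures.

final mass ≈ 762 kg

After the first burn: m = 965 × exp(−2740/23570.0) = 965 × 0.89025 = 859.091 kg.
After the second burn: m = 859.091 × exp(−2840/23570.0) = 859.091 × 0.88648 = 761.567 kg.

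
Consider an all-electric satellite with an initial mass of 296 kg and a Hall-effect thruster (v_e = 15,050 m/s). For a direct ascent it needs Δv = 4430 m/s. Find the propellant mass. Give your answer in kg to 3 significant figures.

m₀/m_f = exp(Δv / v_e) = exp(4430 / 15050.0) = exp(0.2944) = 1.3423.
m_f = 296 / 1.3423 = 220.517 kg, so propellant = m₀ − m_f = 296 − 220.517 = 75.483 kg.

propellant mass ≈ 75.5 kg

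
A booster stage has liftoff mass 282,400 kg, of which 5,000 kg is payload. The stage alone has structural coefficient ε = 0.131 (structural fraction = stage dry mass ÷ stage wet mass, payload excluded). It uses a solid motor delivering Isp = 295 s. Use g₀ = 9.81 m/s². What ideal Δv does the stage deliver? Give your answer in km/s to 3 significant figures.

Δv ≈ 5.56 km/s

Stage wet mass = m₀ − payload = 282,400 − 5,000 = 277,400 kg.
Stage dry mass = ε × stage wet mass = 0.131 × 277,400 = 36,339.4 kg.
Burnout mass m_f = stage dry + payload = 36,339.4 + 5,000 = 41,339.4 kg.
v_e = Isp · g₀ = 295 × 9.81 = 2894.0 m/s.
Δv = v_e · ln(282,400/41,339.4) = 2894.0 × ln(6.831) = 2894.0 × 1.9215 ≈ 5561 m/s.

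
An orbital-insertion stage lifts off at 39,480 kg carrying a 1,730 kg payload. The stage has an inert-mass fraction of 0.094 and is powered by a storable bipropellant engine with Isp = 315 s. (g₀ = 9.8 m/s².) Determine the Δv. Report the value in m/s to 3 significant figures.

Δv ≈ 6210 m/s

Stage wet mass = m₀ − payload = 39,480 − 1,730 = 37,750 kg.
Stage dry mass = ε × stage wet mass = 0.094 × 37,750 = 3,548.5 kg.
Burnout mass m_f = stage dry + payload = 3,548.5 + 1,730 = 5,278.5 kg.
v_e = Isp · g₀ = 315 × 9.8 = 3087.0 m/s.
Δv = v_e · ln(39,480/5,278.5) = 3087.0 × ln(7.479) = 3087.0 × 2.0122 ≈ 6212 m/s.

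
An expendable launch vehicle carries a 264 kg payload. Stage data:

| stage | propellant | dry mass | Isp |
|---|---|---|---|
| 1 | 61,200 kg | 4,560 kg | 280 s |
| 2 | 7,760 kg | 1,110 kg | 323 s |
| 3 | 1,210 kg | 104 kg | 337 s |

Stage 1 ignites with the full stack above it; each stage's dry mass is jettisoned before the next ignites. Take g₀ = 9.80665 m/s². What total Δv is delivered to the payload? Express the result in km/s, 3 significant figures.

Ignition mass of stage 1 = 61,200+4,560 + 7,760+1,110 + 1,210+104 + 264 = 76,208 kg.
Stage 1: m₀ = 76,208 kg, m_f = 76,208 − 61,200 = 15,008 kg; Δv = 280×9.80665×ln(5.078) = 2745.9×1.6249 ≈ 4462 m/s.
Stage 2: m₀ = 10,448 kg, m_f = 10,448 − 7,760 = 2,688 kg; Δv = 323×9.80665×ln(3.887) = 3167.5×1.3576 ≈ 4300 m/s.
Stage 3: m₀ = 1,578 kg, m_f = 1,578 − 1,210 = 368 kg; Δv = 337×9.80665×ln(4.288) = 3304.8×1.4558 ≈ 4811 m/s.
Total Δv = 4462 + 4300 + 4811 = 13573 m/s.

Δv ≈ 13.6 km/s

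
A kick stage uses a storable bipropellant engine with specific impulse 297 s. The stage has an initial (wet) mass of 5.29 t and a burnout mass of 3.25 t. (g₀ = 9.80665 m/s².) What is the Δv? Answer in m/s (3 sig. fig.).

v_e = Isp · g₀ = 297 × 9.80665 = 2912.6 m/s.
From the ideal rocket equation, Δv = v_e · ln(m₀/m_f) = 2912.6 × ln(1.628) = 2912.6 × 0.4872 ≈ 1418.9 m/s.

Δv ≈ 1420 m/s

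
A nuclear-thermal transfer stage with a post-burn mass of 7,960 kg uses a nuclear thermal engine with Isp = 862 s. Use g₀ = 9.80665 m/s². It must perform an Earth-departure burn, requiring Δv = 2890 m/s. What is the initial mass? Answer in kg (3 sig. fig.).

v_e = Isp · g₀ = 862 × 9.80665 = 8453.3 m/s.
m₀/m_f = exp(Δv / v_e) = exp(2890 / 8453.3) = exp(0.3419) = 1.4076.
m₀ = m_f × 1.4076 = 7,960 × 1.4076 = 11,204.5 kg.

initial mass ≈ 11200 kg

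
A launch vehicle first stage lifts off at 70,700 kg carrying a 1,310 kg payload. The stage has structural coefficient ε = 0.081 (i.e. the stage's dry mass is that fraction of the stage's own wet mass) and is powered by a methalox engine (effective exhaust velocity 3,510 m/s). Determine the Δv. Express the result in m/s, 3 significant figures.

Stage wet mass = m₀ − payload = 70,700 − 1,310 = 69,390 kg.
Stage dry mass = ε × stage wet mass = 0.081 × 69,390 = 5,620.59 kg.
Burnout mass m_f = stage dry + payload = 5,620.59 + 1,310 = 6,930.59 kg.
From the ideal rocket equation, Δv = v_e · ln(70,700/6,930.59) = 3510.0 × ln(10.2) = 3510.0 × 2.3225 ≈ 8152 m/s.

Δv ≈ 8150 m/s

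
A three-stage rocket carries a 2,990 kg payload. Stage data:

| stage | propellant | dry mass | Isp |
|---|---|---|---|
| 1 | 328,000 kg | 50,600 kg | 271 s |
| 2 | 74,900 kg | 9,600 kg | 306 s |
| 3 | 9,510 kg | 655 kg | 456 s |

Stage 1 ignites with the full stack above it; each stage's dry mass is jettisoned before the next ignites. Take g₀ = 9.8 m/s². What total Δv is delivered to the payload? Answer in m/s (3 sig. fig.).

Ignition mass of stage 1 = 328,000+50,600 + 74,900+9,600 + 9,510+655 + 2,990 = 476,255 kg.
Stage 1: m₀ = 476,255 kg, m_f = 476,255 − 328,000 = 148,255 kg; Δv = 271×9.8×ln(3.212) = 2655.8×1.1670 ≈ 3099 m/s.
Stage 2: m₀ = 97,655 kg, m_f = 97,655 − 74,900 = 22,755 kg; Δv = 306×9.8×ln(4.292) = 2998.8×1.4567 ≈ 4368 m/s.
Stage 3: m₀ = 13,155 kg, m_f = 13,155 − 9,510 = 3,645 kg; Δv = 456×9.8×ln(3.609) = 4468.8×1.2834 ≈ 5735 m/s.
Total Δv = 3099 + 4368 + 5735 = 13202 m/s.

Δv ≈ 13200 m/s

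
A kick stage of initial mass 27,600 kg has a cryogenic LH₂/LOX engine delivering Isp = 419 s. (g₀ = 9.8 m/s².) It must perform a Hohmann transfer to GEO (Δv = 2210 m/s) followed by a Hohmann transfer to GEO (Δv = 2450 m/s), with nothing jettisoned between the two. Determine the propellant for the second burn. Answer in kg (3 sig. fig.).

propellant for the second burn ≈ 7240 kg

v_e = Isp · g₀ = 419 × 9.8 = 4106.2 m/s.
After the first burn: m = 27600 × exp(−2210/4106.2) = 27600 × 0.58379 = 16,112.6 kg.
After the second burn: m = 16,112.6 × exp(−2450/4106.2) = 16,112.6 × 0.55065 = 8,872.4 kg.
Second-burn propellant = 16,112.6 − 8,872.4 = 7,240.2 kg.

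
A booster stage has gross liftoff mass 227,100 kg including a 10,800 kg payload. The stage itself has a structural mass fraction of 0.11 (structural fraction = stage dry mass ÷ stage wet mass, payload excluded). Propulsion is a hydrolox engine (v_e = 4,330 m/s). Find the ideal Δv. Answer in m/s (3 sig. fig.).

Δv ≈ 8150 m/s

Stage wet mass = m₀ − payload = 227,100 − 10,800 = 216,300 kg.
Stage dry mass = ε × stage wet mass = 0.11 × 216,300 = 23,793 kg.
Burnout mass m_f = stage dry + payload = 23,793 + 10,800 = 34,593 kg.
From the ideal rocket equation, Δv = v_e · ln(227,100/34,593) = 4330.0 × ln(6.565) = 4330.0 × 1.8817 ≈ 8148 m/s.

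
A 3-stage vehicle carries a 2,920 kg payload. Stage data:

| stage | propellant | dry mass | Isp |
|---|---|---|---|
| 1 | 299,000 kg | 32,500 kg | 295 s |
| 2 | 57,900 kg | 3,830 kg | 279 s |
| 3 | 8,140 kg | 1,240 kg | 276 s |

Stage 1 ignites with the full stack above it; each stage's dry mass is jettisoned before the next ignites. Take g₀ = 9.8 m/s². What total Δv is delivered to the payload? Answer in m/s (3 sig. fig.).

Δv ≈ 11000 m/s

Ignition mass of stage 1 = 299,000+32,500 + 57,900+3,830 + 8,140+1,240 + 2,920 = 405,530 kg.
Stage 1: m₀ = 405,530 kg, m_f = 405,530 − 299,000 = 106,530 kg; Δv = 295×9.8×ln(3.807) = 2891.0×1.3368 ≈ 3865 m/s.
Stage 2: m₀ = 74,030 kg, m_f = 74,030 − 57,900 = 16,130 kg; Δv = 279×9.8×ln(4.59) = 2734.2×1.5238 ≈ 4166 m/s.
Stage 3: m₀ = 12,300 kg, m_f = 12,300 − 8,140 = 4,160 kg; Δv = 276×9.8×ln(2.957) = 2704.8×1.0841 ≈ 2932 m/s.
Total Δv = 3865 + 4166 + 2932 = 10963 m/s.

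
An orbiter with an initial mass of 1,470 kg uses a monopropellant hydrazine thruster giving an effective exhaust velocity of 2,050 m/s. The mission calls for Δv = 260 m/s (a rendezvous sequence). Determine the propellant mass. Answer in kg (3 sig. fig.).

m₀/m_f = exp(Δv / v_e) = exp(260 / 2050.0) = exp(0.1268) = 1.1352.
m_f = 1,470 / 1.1352 = 1,294.93 kg, so propellant = m₀ − m_f = 1,470 − 1,294.93 = 175.07 kg.

propellant mass ≈ 175 kg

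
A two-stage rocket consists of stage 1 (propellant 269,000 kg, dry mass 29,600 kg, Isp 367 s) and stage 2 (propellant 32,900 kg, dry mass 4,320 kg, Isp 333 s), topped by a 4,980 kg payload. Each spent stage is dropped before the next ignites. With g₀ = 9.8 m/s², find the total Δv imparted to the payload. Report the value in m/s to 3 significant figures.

Δv ≈ 10500 m/s

Ignition mass of stage 1 = 269,000+29,600 + 32,900+4,320 + 4,980 = 340,800 kg.
Stage 1: m₀ = 340,800 kg, m_f = 340,800 − 269,000 = 71,800 kg; Δv = 367×9.8×ln(4.747) = 3596.6×1.5574 ≈ 5601 m/s.
Stage 2: m₀ = 42,200 kg, m_f = 42,200 − 32,900 = 9,300 kg; Δv = 333×9.8×ln(4.538) = 3263.4×1.5124 ≈ 4936 m/s.
Total Δv = 5601 + 4936 = 10537 m/s.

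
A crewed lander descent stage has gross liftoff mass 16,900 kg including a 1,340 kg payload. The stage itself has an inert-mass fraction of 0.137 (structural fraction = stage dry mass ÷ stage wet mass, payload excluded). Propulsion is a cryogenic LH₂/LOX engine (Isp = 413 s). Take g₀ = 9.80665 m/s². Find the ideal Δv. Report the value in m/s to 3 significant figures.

Δv ≈ 6410 m/s

Stage wet mass = m₀ − payload = 16,900 − 1,340 = 15,560 kg.
Stage dry mass = ε × stage wet mass = 0.137 × 15,560 = 2,131.72 kg.
Burnout mass m_f = stage dry + payload = 2,131.72 + 1,340 = 3,471.72 kg.
v_e = Isp · g₀ = 413 × 9.80665 = 4050.1 m/s.
By the Tsiolkovsky rocket equation, Δv = v_e · ln(16,900/3,471.72) = 4050.1 × ln(4.868) = 4050.1 × 1.5827 ≈ 6410 m/s.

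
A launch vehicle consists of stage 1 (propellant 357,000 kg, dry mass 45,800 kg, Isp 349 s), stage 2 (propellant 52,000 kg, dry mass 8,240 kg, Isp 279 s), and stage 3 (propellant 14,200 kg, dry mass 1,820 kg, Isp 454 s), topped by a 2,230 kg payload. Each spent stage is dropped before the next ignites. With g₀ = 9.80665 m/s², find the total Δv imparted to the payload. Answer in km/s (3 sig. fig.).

Ignition mass of stage 1 = 357,000+45,800 + 52,000+8,240 + 14,200+1,820 + 2,230 = 481,290 kg.
Stage 1: m₀ = 481,290 kg, m_f = 481,290 − 357,000 = 124,290 kg; Δv = 349×9.80665×ln(3.872) = 3422.5×1.3539 ≈ 4634 m/s.
Stage 2: m₀ = 78,490 kg, m_f = 78,490 − 52,000 = 26,490 kg; Δv = 279×9.80665×ln(2.963) = 2736.1×1.0862 ≈ 2972 m/s.
Stage 3: m₀ = 18,250 kg, m_f = 18,250 − 14,200 = 4,050 kg; Δv = 454×9.80665×ln(4.506) = 4452.2×1.5054 ≈ 6703 m/s.
Total Δv = 4634 + 2972 + 6703 = 14309 m/s.

Δv ≈ 14.3 km/s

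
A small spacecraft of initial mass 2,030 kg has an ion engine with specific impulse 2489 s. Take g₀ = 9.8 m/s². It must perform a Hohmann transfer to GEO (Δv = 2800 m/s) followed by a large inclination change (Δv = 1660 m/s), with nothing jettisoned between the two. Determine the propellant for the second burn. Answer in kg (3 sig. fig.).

propellant for the second burn ≈ 119 kg

v_e = Isp · g₀ = 2489 × 9.8 = 24392.2 m/s.
After the first burn: m = 2030 × exp(−2800/24392.2) = 2030 × 0.89155 = 1,809.85 kg.
After the second burn: m = 1,809.85 × exp(−1660/24392.2) = 1,809.85 × 0.93421 = 1,690.78 kg.
Second-burn propellant = 1,809.85 − 1,690.78 = 119.07 kg.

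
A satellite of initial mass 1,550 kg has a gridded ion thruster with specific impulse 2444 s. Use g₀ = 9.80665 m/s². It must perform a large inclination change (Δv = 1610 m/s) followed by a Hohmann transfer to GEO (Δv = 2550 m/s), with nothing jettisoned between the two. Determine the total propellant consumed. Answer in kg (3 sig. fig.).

total propellant consumed ≈ 247 kg

v_e = Isp · g₀ = 2444 × 9.80665 = 23967.5 m/s.
After the first burn: m = 1550 × exp(−1610/23967.5) = 1550 × 0.93503 = 1,449.3 kg.
After the second burn: m = 1,449.3 × exp(−2550/23967.5) = 1,449.3 × 0.89907 = 1,303.02 kg.
Total propellant = m₀ − m_final = 1550 − 1,303.02 = 246.98 kg.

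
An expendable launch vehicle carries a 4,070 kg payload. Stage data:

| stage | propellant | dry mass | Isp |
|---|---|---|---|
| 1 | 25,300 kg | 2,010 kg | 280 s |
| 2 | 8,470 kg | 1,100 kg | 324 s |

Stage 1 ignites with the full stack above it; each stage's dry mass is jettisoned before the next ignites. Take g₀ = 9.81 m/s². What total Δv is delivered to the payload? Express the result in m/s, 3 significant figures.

Δv ≈ 5730 m/s

Ignition mass of stage 1 = 25,300+2,010 + 8,470+1,100 + 4,070 = 40,950 kg.
Stage 1: m₀ = 40,950 kg, m_f = 40,950 − 25,300 = 15,650 kg; Δv = 280×9.81×ln(2.617) = 2746.8×0.9619 ≈ 2642 m/s.
Stage 2: m₀ = 13,640 kg, m_f = 13,640 − 8,470 = 5,170 kg; Δv = 324×9.81×ln(2.638) = 3178.4×0.9701 ≈ 3084 m/s.
Total Δv = 2642 + 3084 = 5726 m/s.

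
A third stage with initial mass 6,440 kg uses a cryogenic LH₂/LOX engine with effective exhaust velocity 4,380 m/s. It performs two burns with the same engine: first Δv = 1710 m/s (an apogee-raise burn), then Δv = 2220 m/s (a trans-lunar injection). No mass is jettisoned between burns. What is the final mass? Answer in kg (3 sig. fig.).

After the first burn: m = 6440 × exp(−1710/4380.0) = 6440 × 0.67678 = 4,358.46 kg.
After the second burn: m = 4,358.46 × exp(−2220/4380.0) = 4,358.46 × 0.60239 = 2,625.49 kg.

final mass ≈ 2630 kg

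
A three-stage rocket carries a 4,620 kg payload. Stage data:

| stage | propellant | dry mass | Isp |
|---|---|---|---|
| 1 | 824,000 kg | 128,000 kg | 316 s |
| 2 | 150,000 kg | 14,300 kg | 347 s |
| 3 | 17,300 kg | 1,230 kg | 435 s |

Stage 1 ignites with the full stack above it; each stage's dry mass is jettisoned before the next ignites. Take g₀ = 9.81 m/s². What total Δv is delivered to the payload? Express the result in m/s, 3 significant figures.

Δv ≈ 15300 m/s

Ignition mass of stage 1 = 824,000+128,000 + 150,000+14,300 + 17,300+1,230 + 4,620 = 1,139,450 kg.
Stage 1: m₀ = 1,139,450 kg, m_f = 1,139,450 − 824,000 = 315,450 kg; Δv = 316×9.81×ln(3.612) = 3100.0×1.2843 ≈ 3981 m/s.
Stage 2: m₀ = 187,450 kg, m_f = 187,450 − 150,000 = 37,450 kg; Δv = 347×9.81×ln(5.005) = 3404.1×1.6105 ≈ 5482 m/s.
Stage 3: m₀ = 23,150 kg, m_f = 23,150 − 17,300 = 5,850 kg; Δv = 435×9.81×ln(3.957) = 4267.4×1.3756 ≈ 5870 m/s.
Total Δv = 3981 + 5482 + 5870 = 15333 m/s.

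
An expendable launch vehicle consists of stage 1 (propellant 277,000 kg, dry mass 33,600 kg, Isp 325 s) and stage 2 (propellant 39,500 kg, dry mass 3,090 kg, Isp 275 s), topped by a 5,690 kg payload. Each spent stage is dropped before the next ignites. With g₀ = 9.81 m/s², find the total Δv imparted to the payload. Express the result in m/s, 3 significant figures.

Δv ≈ 9310 m/s

Ignition mass of stage 1 = 277,000+33,600 + 39,500+3,090 + 5,690 = 358,880 kg.
Stage 1: m₀ = 358,880 kg, m_f = 358,880 − 277,000 = 81,880 kg; Δv = 325×9.81×ln(4.383) = 3188.2×1.4777 ≈ 4711 m/s.
Stage 2: m₀ = 48,280 kg, m_f = 48,280 − 39,500 = 8,780 kg; Δv = 275×9.81×ln(5.499) = 2697.8×1.7045 ≈ 4598 m/s.
Total Δv = 4711 + 4598 = 9309 m/s.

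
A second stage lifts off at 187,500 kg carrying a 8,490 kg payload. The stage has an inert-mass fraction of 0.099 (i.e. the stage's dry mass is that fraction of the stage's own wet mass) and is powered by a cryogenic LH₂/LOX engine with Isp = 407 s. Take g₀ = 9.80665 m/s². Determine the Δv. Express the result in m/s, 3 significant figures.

Stage wet mass = m₀ − payload = 187,500 − 8,490 = 179,010 kg.
Stage dry mass = ε × stage wet mass = 0.099 × 179,010 = 17,722 kg.
Burnout mass m_f = stage dry + payload = 17,722 + 8,490 = 26,212 kg.
v_e = Isp · g₀ = 407 × 9.80665 = 3991.3 m/s.
Using Δv = v_e ln(m₀/m_f): Δv = v_e · ln(187,500/26,212) = 3991.3 × ln(7.153) = 3991.3 × 1.9676 ≈ 7853 m/s.

Δv ≈ 7850 m/s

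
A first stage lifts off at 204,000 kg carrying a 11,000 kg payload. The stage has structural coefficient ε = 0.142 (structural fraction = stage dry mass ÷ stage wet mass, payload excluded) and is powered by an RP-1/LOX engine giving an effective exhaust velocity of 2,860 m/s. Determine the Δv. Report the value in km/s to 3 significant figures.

Δv ≈ 4.78 km/s

Stage wet mass = m₀ − payload = 204,000 − 11,000 = 193,000 kg.
Stage dry mass = ε × stage wet mass = 0.142 × 193,000 = 27,406 kg.
Burnout mass m_f = stage dry + payload = 27,406 + 11,000 = 38,406 kg.
From the ideal rocket equation, Δv = v_e · ln(204,000/38,406) = 2860.0 × ln(5.312) = 2860.0 × 1.6699 ≈ 4776 m/s.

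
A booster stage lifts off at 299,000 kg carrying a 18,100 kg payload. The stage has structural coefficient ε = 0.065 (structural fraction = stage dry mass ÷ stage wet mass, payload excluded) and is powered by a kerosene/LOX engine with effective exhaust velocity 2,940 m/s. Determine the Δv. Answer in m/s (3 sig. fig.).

Δv ≈ 6190 m/s

Stage wet mass = m₀ − payload = 299,000 − 18,100 = 280,900 kg.
Stage dry mass = ε × stage wet mass = 0.065 × 280,900 = 18,258.5 kg.
Burnout mass m_f = stage dry + payload = 18,258.5 + 18,100 = 36,358.5 kg.
Rocket equation: Δv = v_e · ln(299,000/36,358.5) = 2940.0 × ln(8.224) = 2940.0 × 2.1070 ≈ 6195 m/s.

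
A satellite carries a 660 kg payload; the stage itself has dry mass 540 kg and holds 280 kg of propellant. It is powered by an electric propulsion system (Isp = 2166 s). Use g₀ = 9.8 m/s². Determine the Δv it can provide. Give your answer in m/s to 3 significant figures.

Δv ≈ 4450 m/s

v_e = Isp · g₀ = 2166 × 9.8 = 21226.8 m/s.
m₀ = payload + dry + propellant = 660 + 540 + 280 = 1,480 kg.
m_f = payload + dry = 660 + 540 = 1,200 kg.
Δv = v_e · ln(m₀/m_f) = 21226.8 × ln(1.233) = 21226.8 × 0.2097 ≈ 4451.7 m/s.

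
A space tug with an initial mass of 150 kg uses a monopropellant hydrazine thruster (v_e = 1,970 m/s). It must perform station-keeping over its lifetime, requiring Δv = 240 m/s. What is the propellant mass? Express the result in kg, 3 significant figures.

propellant mass ≈ 17.2 kg

From the ideal rocket equation, m₀/m_f = exp(Δv / v_e) = exp(240 / 1970.0) = exp(0.1218) = 1.1296.
m_f = 150 / 1.1296 = 132.79 kg, so propellant = m₀ − m_f = 150 − 132.79 = 17.21 kg.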